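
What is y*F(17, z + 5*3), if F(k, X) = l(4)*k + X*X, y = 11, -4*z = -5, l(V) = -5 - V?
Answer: 19547/16 ≈ 1221.7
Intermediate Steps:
z = 5/4 (z = -¼*(-5) = 5/4 ≈ 1.2500)
F(k, X) = X² - 9*k (F(k, X) = (-5 - 1*4)*k + X*X = (-5 - 4)*k + X² = -9*k + X² = X² - 9*k)
y*F(17, z + 5*3) = 11*((5/4 + 5*3)² - 9*17) = 11*((5/4 + 15)² - 153) = 11*((65/4)² - 153) = 11*(4225/16 - 153) = 11*(1777/16) = 19547/16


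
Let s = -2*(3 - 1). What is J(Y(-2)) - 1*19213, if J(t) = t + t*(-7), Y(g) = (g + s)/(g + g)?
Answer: -19222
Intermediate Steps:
s = -4 (s = -2*2 = -4)
Y(g) = (-4 + g)/(2*g) (Y(g) = (g - 4)/(g + g) = (-4 + g)/((2*g)) = (-4 + g)*(1/(2*g)) = (-4 + g)/(2*g))
J(t) = -6*t (J(t) = t - 7*t = -6*t)
J(Y(-2)) - 1*19213 = -3*(-4 - 2)/(-2) - 1*19213 = -3*(-1)*(-6)/2 - 19213 = -6*3/2 - 19213 = -9 - 19213 = -19222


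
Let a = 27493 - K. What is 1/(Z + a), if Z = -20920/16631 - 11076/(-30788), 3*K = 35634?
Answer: 128008807/1998742551304 ≈ 6.4045e-5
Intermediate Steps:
K = 11878 (K = (⅓)*35634 = 11878)
a = 15615 (a = 27493 - 1*11878 = 27493 - 11878 = 15615)
Z = -114970001/128008807 (Z = -20920*1/16631 - 11076*(-1/30788) = -20920/16631 + 2769/7697 = -114970001/128008807 ≈ -0.89814)
1/(Z + a) = 1/(-114970001/128008807 + 15615) = 1/(1998742551304/128008807) = 128008807/1998742551304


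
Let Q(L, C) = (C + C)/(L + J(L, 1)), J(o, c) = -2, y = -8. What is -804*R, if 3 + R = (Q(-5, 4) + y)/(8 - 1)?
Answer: 169644/49 ≈ 3462.1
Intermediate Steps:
Q(L, C) = 2*C/(-2 + L) (Q(L, C) = (C + C)/(L - 2) = (2*C)/(-2 + L) = 2*C/(-2 + L))
R = -211/49 (R = -3 + (2*4/(-2 - 5) - 8)/(8 - 1) = -3 + (2*4/(-7) - 8)/7 = -3 + (2*4*(-⅐) - 8)*(⅐) = -3 + (-8/7 - 8)*(⅐) = -3 - 64/7*⅐ = -3 - 64/49 = -211/49 ≈ -4.3061)
-804*R = -804*(-211/49) = 169644/49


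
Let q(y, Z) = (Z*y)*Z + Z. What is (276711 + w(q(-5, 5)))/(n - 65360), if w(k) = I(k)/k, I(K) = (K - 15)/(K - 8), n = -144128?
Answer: -283352055/214515712 ≈ -1.3209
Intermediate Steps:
q(y, Z) = Z + y*Z² (q(y, Z) = y*Z² + Z = Z + y*Z²)
I(K) = (-15 + K)/(-8 + K)
w(k) = (-15 + k)/(k*(-8 + k)) (w(k) = ((-15 + k)/(-8 + k))/k = (-15 + k)/(k*(-8 + k)))
(276711 + w(q(-5, 5)))/(n - 65360) = (276711 + (-15 + 5*(1 + 5*(-5)))/(((5*(1 + 5*(-5))))*(-8 + 5*(1 + 5*(-5)))))/(-144128 - 65360) = (276711 + (-15 + 5*(1 - 25))/(((5*(1 - 25)))*(-8 + 5*(1 - 25))))/(-209488) = (276711 + (-15 + 5*(-24))/(((5*(-24)))*(-8 + 5*(-24))))*(-1/209488) = (276711 + (-15 - 120)/((-120)*(-8 - 120)))*(-1/209488) = (276711 - 1/120*(-135)/(-128))*(-1/209488) = (276711 - 1/120*(-1/128)*(-135))*(-1/209488) = (276711 - 9/1024)*(-1/209488) = (283352055/1024)*(-1/209488) = -283352055/214515712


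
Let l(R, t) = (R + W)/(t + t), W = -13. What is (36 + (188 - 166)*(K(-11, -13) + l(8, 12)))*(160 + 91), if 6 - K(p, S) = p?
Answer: 1221115/12 ≈ 1.0176e+5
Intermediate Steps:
K(p, S) = 6 - p
l(R, t) = (-13 + R)/(2*t) (l(R, t) = (R - 13)/(t + t) = (-13 + R)/((2*t)) = (-13 + R)*(1/(2*t)) = (-13 + R)/(2*t))
(36 + (188 - 166)*(K(-11, -13) + l(8, 12)))*(160 + 91) = (36 + (188 - 166)*((6 - 1*(-11)) + (½)*(-13 + 8)/12))*(160 + 91) = (36 + 22*((6 + 11) + (½)*(1/12)*(-5)))*251 = (36 + 22*(17 - 5/24))*251 = (36 + 22*(403/24))*251 = (36 + 4433/12)*251 = (4865/12)*251 = 1221115/12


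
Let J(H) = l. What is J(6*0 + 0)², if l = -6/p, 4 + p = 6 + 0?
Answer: 9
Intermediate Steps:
p = 2 (p = -4 + (6 + 0) = -4 + 6 = 2)
l = -3 (l = -6/2 = -6*½ = -3)
J(H) = -3
J(6*0 + 0)² = (-3)² = 9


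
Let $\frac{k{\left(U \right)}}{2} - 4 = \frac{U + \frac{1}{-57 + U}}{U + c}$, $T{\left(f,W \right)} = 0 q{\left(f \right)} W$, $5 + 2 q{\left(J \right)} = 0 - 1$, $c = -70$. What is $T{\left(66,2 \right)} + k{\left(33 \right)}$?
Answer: $\frac{2761}{444} \approx 6.2185$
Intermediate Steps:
$q{\left(J \right)} = -3$ ($q{\left(J \right)} = - \frac{5}{2} + \frac{0 - 1}{2} = - \frac{5}{2} + \frac{1}{2} \left(-1\right) = - \frac{5}{2} - \frac{1}{2} = -3$)
$T{\left(f,W \right)} = 0$ ($T{\left(f,W \right)} = 0 \left(-3\right) W = 0 W = 0$)
$k{\left(U \right)} = 8 + \frac{2 \left(U + \frac{1}{-57 + U}\right)}{-70 + U}$ ($k{\left(U \right)} = 8 + 2 \frac{U + \frac{1}{-57 + U}}{U - 70} = 8 + 2 \frac{U + \frac{1}{-57 + U}}{-70 + U} = 8 + \frac{2 \left(U + \frac{1}{-57 + U}\right)}{-70 + U}$)
$T{\left(66,2 \right)} + k{\left(33 \right)} = 0 + \frac{2 \left(15961 - 18645 + 5 \cdot 33^{2}\right)}{3990 + 33^{2} - 4191} = 0 + \frac{2 \left(15961 - 18645 + 5 \cdot 1089\right)}{3990 + 1089 - 4191} = 0 + \frac{2 \left(15961 - 18645 + 5445\right)}{888} = 0 + 2 \cdot \frac{1}{888} \cdot 2761 = 0 + \frac{2761}{444} = \frac{2761}{444}$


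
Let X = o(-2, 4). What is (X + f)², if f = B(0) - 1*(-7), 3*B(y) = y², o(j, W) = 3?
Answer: 100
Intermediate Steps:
B(y) = y²/3
X = 3
f = 7 (f = (⅓)*0² - 1*(-7) = (⅓)*0 + 7 = 0 + 7 = 7)
(X + f)² = (3 + 7)² = 10² = 100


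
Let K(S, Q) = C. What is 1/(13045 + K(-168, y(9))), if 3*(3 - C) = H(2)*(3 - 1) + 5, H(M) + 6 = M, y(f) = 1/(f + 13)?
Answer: 1/13049 ≈ 7.6634e-5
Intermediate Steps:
y(f) = 1/(13 + f)
H(M) = -6 + M
C = 4 (C = 3 - ((-6 + 2)*(3 - 1) + 5)/3 = 3 - (-4*2 + 5)/3 = 3 - (-8 + 5)/3 = 3 - ⅓*(-3) = 3 + 1 = 4)
K(S, Q) = 4
1/(13045 + K(-168, y(9))) = 1/(13045 + 4) = 1/13049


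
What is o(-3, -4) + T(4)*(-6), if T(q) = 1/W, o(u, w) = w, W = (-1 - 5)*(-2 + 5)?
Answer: -11/3 ≈ -3.6667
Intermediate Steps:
W = -18 (W = -6*3 = -18)
T(q) = -1/18 (T(q) = 1/(-18) = -1/18)
o(-3, -4) + T(4)*(-6) = -4 - 1/18*(-6) = -4 + ⅓ = -11/3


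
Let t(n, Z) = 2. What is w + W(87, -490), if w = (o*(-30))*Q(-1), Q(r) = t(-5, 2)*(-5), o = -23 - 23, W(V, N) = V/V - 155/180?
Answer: -496795/36 ≈ -13800.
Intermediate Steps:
W(V, N) = 5/36 (W(V, N) = 1 - 155*1/180 = 1 - 31/36 = 5/36)
o = -46
Q(r) = -10 (Q(r) = 2*(-5) = -10)
w = -13800 (w = -46*(-30)*(-10) = 1380*(-10) = -13800)
w + W(87, -490) = -13800 + 5/36 = -496795/36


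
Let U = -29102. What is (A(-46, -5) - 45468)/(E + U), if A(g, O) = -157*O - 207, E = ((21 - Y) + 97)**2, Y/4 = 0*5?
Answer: 22445/7589 ≈ 2.9576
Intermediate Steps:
Y = 0 (Y = 4*(0*5) = 4*0 = 0)
E = 13924 (E = ((21 - 1*0) + 97)**2 = ((21 + 0) + 97)**2 = (21 + 97)**2 = 118**2 = 13924)
A(g, O) = -207 - 157*O
(A(-46, -5) - 45468)/(E + U) = ((-207 - 157*(-5)) - 45468)/(13924 - 29102) = ((-207 + 785) - 45468)/(-15178) = (578 - 45468)*(-1/15178) = -44890*(-1/15178) = 22445/7589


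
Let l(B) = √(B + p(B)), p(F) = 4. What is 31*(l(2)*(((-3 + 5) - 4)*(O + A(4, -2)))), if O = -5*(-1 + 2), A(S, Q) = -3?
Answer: 496*√6 ≈ 1214.9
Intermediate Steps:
O = -5 (O = -5*1 = -5)
l(B) = √(4 + B) (l(B) = √(B + 4) = √(4 + B))
31*(l(2)*(((-3 + 5) - 4)*(O + A(4, -2)))) = 31*(√(4 + 2)*(((-3 + 5) - 4)*(-5 - 3))) = 31*(√6*((2 - 4)*(-8))) = 31*(√6*(-2*(-8))) = 31*(√6*16) = 31*(16*√6) = 496*√6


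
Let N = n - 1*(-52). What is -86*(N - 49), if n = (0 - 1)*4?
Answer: 86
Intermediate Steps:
n = -4 (n = -1*4 = -4)
N = 48 (N = -4 - 1*(-52) = -4 + 52 = 48)
-86*(N - 49) = -86*(48 - 49) = -86*(-1) = 86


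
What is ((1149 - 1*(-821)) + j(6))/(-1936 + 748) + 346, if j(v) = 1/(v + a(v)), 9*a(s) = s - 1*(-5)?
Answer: 26590061/77220 ≈ 344.34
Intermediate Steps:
a(s) = 5/9 + s/9 (a(s) = (s - 1*(-5))/9 = (s + 5)/9 = (5 + s)/9 = 5/9 + s/9)
j(v) = 1/(5/9 + 10*v/9) (j(v) = 1/(v + (5/9 + v/9)) = 1/(5/9 + 10*v/9))
((1149 - 1*(-821)) + j(6))/(-1936 + 748) + 346 = ((1149 - 1*(-821)) + 9/(5*(1 + 2*6)))/(-1936 + 748) + 346 = ((1149 + 821) + 9/(5*(1 + 12)))/(-1188) + 346 = (1970 + (9/5)/13)*(-1/1188) + 346 = (1970 + (9/5)*(1/13))*(-1/1188) + 346 = (1970 + 9/65)*(-1/1188) + 346 = (128059/65)*(-1/1188) + 346 = -128059/77220 + 346 = 26590061/77220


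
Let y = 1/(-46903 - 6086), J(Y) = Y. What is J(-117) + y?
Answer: -6199714/52989 ≈ -117.00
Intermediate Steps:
y = -1/52989 (y = 1/(-52989) = -1/52989 ≈ -1.8872e-5)
J(-117) + y = -117 - 1/52989 = -6199714/52989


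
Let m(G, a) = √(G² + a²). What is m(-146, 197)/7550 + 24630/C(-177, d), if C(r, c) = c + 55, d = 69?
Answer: 12315/62 + √2405/1510 ≈ 198.66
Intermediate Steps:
C(r, c) = 55 + c
m(-146, 197)/7550 + 24630/C(-177, d) = √((-146)² + 197²)/7550 + 24630/(55 + 69) = √(21316 + 38809)*(1/7550) + 24630/124 = √60125*(1/7550) + 24630*(1/124) = (5*√2405)*(1/7550) + 12315/62 = √2405/1510 + 12315/62 = 12315/62 + √2405/1510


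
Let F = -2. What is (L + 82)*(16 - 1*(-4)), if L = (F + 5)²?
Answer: 1820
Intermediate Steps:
L = 9 (L = (-2 + 5)² = 3² = 9)
(L + 82)*(16 - 1*(-4)) = (9 + 82)*(16 - 1*(-4)) = 91*(16 + 4) = 91*20 = 1820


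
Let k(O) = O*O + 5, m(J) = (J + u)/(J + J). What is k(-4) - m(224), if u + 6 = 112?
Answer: 4539/224 ≈ 20.263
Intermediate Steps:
u = 106 (u = -6 + 112 = 106)
m(J) = (106 + J)/(2*J) (m(J) = (J + 106)/(J + J) = (106 + J)/((2*J)) = (106 + J)*(1/(2*J)) = (106 + J)/(2*J))
k(O) = 5 + O² (k(O) = O² + 5 = 5 + O²)
k(-4) - m(224) = (5 + (-4)²) - (106 + 224)/(2*224) = (5 + 16) - 330/(2*224) = 21 - 1*165/224 = 21 - 165/224 = 4539/224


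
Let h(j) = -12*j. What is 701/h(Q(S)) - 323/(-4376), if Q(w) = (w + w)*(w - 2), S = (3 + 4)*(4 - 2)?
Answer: -220655/2205504 ≈ -0.10005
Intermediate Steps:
S = 14 (S = 7*2 = 14)
Q(w) = 2*w*(-2 + w) (Q(w) = (2*w)*(-2 + w) = 2*w*(-2 + w))
701/h(Q(S)) - 323/(-4376) = 701/((-24*14*(-2 + 14))) - 323/(-4376) = 701/((-24*14*12)) - 323*(-1/4376) = 701/((-12*336)) + 323/4376 = 701/(-4032) + 323/4376 = 701*(-1/4032) + 323/4376 = -701/4032 + 323/4376 = -220655/2205504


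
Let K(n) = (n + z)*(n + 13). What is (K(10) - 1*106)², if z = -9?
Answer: 6889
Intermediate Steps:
K(n) = (-9 + n)*(13 + n) (K(n) = (n - 9)*(n + 13) = (-9 + n)*(13 + n))
(K(10) - 1*106)² = ((-117 + 10² + 4*10) - 1*106)² = ((-117 + 100 + 40) - 106)² = (23 - 106)² = (-83)² = 6889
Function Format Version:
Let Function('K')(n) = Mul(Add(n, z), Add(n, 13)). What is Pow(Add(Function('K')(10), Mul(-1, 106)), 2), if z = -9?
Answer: 6889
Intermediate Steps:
Function('K')(n) = Mul(Add(-9, n), Add(13, n)) (Function('K')(n) = Mul(Add(n, -9), Add(n, 13)) = Mul(Add(-9, n), Add(13, n)))
Pow(Add(Function('K')(10), Mul(-1, 106)), 2) = Pow(Add(Add(-117, Pow(10, 2), Mul(4, 10)), Mul(-1, 106)), 2) = Pow(Add(Add(-117, 100, 40), -106), 2) = Pow(Add(23, -106), 2) = Pow(-83, 2) = 6889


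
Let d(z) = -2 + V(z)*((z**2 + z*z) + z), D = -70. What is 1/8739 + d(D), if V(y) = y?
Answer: -5952150377/8739 ≈ -6.8110e+5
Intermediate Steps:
d(z) = -2 + z*(z + 2*z**2) (d(z) = -2 + z*((z**2 + z*z) + z) = -2 + z*((z**2 + z**2) + z) = -2 + z*(2*z**2 + z) = -2 + z*(z + 2*z**2))
1/8739 + d(D) = 1/8739 + (-2 + (-70)**2 + 2*(-70)**3) = 1/8739 + (-2 + 4900 + 2*(-343000)) = 1/8739 + (-2 + 4900 - 686000) = 1/8739 - 681102 = -5952150377/8739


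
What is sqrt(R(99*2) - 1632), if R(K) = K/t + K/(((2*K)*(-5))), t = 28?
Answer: 2*I*sqrt(497665)/35 ≈ 40.312*I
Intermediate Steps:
R(K) = -1/10 + K/28 (R(K) = K/28 + K/(((2*K)*(-5))) = K*(1/28) + K/((-10*K)) = K/28 + K*(-1/(10*K)) = K/28 - 1/10 = -1/10 + K/28)
sqrt(R(99*2) - 1632) = sqrt((-1/10 + (99*2)/28) - 1632) = sqrt((-1/10 + (1/28)*198) - 1632) = sqrt((-1/10 + 99/14) - 1632) = sqrt(244/35 - 1632) = sqrt(-56876/35) = 2*I*sqrt(497665)/35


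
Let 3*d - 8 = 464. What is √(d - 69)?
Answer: √795/3 ≈ 9.3986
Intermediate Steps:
d = 472/3 (d = 8/3 + (⅓)*464 = 8/3 + 464/3 = 472/3 ≈ 157.33)
√(d - 69) = √(472/3 - 69) = √(265/3) = √795/3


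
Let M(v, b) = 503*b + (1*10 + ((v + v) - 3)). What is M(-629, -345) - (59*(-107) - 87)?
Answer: -168386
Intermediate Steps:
M(v, b) = 7 + 2*v + 503*b (M(v, b) = 503*b + (10 + (2*v - 3)) = 503*b + (10 + (-3 + 2*v)) = 503*b + (7 + 2*v) = 7 + 2*v + 503*b)
M(-629, -345) - (59*(-107) - 87) = (7 + 2*(-629) + 503*(-345)) - (59*(-107) - 87) = (7 - 1258 - 173535) - (-6313 - 87) = -174786 - 1*(-6400) = -174786 + 6400 = -168386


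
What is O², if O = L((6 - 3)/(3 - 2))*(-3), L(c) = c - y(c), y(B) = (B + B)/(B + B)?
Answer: 36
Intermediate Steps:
y(B) = 1 (y(B) = (2*B)/((2*B)) = (2*B)*(1/(2*B)) = 1)
L(c) = -1 + c (L(c) = c - 1*1 = c - 1 = -1 + c)
O = -6 (O = (-1 + (6 - 3)/(3 - 2))*(-3) = (-1 + 3/1)*(-3) = (-1 + 3*1)*(-3) = (-1 + 3)*(-3) = 2*(-3) = -6)
O² = (-6)² = 36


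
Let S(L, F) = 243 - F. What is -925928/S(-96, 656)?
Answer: 925928/413 ≈ 2242.0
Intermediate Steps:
-925928/S(-96, 656) = -925928/(243 - 1*656) = -925928/(243 - 656) = -925928/(-413) = -925928*(-1/413) = 925928/413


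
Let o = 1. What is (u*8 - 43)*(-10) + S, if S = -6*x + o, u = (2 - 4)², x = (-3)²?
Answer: 57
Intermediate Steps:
x = 9
u = 4 (u = (-2)² = 4)
S = -53 (S = -6*9 + 1 = -54 + 1 = -53)
(u*8 - 43)*(-10) + S = (4*8 - 43)*(-10) - 53 = (32 - 43)*(-10) - 53 = -11*(-10) - 53 = 110 - 53 = 57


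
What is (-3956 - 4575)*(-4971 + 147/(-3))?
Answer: 42825620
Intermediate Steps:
(-3956 - 4575)*(-4971 + 147/(-3)) = -8531*(-4971 + 147*(-⅓)) = -8531*(-4971 - 49) = -8531*(-5020) = 42825620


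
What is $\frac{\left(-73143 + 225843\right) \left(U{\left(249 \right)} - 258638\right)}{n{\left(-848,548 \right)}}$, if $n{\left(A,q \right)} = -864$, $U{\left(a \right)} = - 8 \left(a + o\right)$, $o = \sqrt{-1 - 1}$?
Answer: $\frac{1658258375}{36} + \frac{12725 i \sqrt{2}}{9} \approx 4.6063 \cdot 10^{7} + 1999.5 i$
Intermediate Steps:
$o = i \sqrt{2}$ ($o = \sqrt{-2} = i \sqrt{2} \approx 1.4142 i$)
$U{\left(a \right)} = - 8 a - 8 i \sqrt{2}$ ($U{\left(a \right)} = - 8 \left(a + i \sqrt{2}\right) = - 8 a - 8 i \sqrt{2}$)
$\frac{\left(-73143 + 225843\right) \left(U{\left(249 \right)} - 258638\right)}{n{\left(-848,548 \right)}} = \frac{\left(-73143 + 225843\right) \left(\left(\left(-8\right) 249 - 8 i \sqrt{2}\right) - 258638\right)}{-864} = 152700 \left(\left(-1992 - 8 i \sqrt{2}\right) - 258638\right) \left(- \frac{1}{864}\right) = 152700 \left(-260630 - 8 i \sqrt{2}\right) \left(- \frac{1}{864}\right) = \left(-39798201000 - 1221600 i \sqrt{2}\right) \left(- \frac{1}{864}\right) = \frac{1658258375}{36} + \frac{12725 i \sqrt{2}}{9}$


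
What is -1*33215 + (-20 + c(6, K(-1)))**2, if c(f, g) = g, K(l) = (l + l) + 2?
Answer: -32815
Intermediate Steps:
K(l) = 2 + 2*l (K(l) = 2*l + 2 = 2 + 2*l)
-1*33215 + (-20 + c(6, K(-1)))**2 = -1*33215 + (-20 + (2 + 2*(-1)))**2 = -33215 + (-20 + (2 - 2))**2 = -33215 + (-20 + 0)**2 = -33215 + (-20)**2 = -33215 + 400 = -32815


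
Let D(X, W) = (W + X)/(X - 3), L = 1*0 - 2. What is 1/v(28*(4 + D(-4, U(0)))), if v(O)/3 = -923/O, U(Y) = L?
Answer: -136/2769 ≈ -0.049115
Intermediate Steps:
L = -2 (L = 0 - 2 = -2)
U(Y) = -2
D(X, W) = (W + X)/(-3 + X)
v(O) = -2769/O (v(O) = 3*(-923/O) = -2769/O)
1/v(28*(4 + D(-4, U(0)))) = 1/(-2769*1/(28*(4 + (-2 - 4)/(-3 - 4)))) = 1/(-2769*1/(28*(4 - 6/(-7)))) = 1/(-2769*1/(28*(4 - ⅐*(-6)))) = 1/(-2769*1/(28*(4 + 6/7))) = 1/(-2769/(28*(34/7))) = 1/(-2769/136) = -136/2769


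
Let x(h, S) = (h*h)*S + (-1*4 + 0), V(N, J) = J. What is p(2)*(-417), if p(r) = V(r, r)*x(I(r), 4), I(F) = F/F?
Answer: 0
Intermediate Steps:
I(F) = 1
x(h, S) = -4 + S*h² (x(h, S) = h²*S + (-4 + 0) = S*h² - 4 = -4 + S*h²)
p(r) = 0 (p(r) = r*(-4 + 4*1²) = r*(-4 + 4*1) = r*(-4 + 4) = r*0 = 0)
p(2)*(-417) = 0*(-417) = 0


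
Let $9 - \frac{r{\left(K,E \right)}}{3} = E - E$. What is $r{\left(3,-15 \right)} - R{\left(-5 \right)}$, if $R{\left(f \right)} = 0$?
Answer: $27$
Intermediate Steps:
$r{\left(K,E \right)} = 27$ ($r{\left(K,E \right)} = 27 - 3 \left(E - E\right) = 27 - 0 = 27 + 0 = 27$)
$r{\left(3,-15 \right)} - R{\left(-5 \right)} = 27 - 0 = 27 + 0 = 27$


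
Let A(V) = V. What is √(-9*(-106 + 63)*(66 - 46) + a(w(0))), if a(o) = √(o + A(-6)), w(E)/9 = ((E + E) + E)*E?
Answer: √(7740 + I*√6) ≈ 87.977 + 0.014*I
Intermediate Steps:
w(E) = 27*E² (w(E) = 9*(((E + E) + E)*E) = 9*((2*E + E)*E) = 9*((3*E)*E) = 9*(3*E²) = 27*E²)
a(o) = √(-6 + o) (a(o) = √(o - 6) = √(-6 + o))
√(-9*(-106 + 63)*(66 - 46) + a(w(0))) = √(-9*(-106 + 63)*(66 - 46) + √(-6 + 27*0²)) = √(-(-387)*20 + √(-6 + 27*0)) = √(-9*(-860) + √(-6 + 0)) = √(7740 + √(-6)) = √(7740 + I*√6)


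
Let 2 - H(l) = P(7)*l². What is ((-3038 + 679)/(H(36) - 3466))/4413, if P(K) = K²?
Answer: 2359/295529784 ≈ 7.9823e-6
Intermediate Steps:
H(l) = 2 - 49*l² (H(l) = 2 - 7²*l² = 2 - 49*l²)
((-3038 + 679)/(H(36) - 3466))/4413 = ((-3038 + 679)/((2 - 49*36²) - 3466))/4413 = -2359/((2 - 49*1296) - 3466)*(1/4413) = -2359/((2 - 63504) - 3466)*(1/4413) = -2359/(-63502 - 3466)*(1/4413) = -2359/(-66968)*(1/4413) = -2359*(-1/66968)*(1/4413) = (2359/66968)*(1/4413) = 2359/295529784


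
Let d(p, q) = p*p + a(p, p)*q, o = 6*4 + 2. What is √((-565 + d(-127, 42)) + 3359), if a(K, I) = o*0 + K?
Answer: √13589 ≈ 116.57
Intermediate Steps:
o = 26 (o = 24 + 2 = 26)
a(K, I) = K (a(K, I) = 26*0 + K = 0 + K = K)
d(p, q) = p² + p*q (d(p, q) = p*p + p*q = p² + p*q)
√((-565 + d(-127, 42)) + 3359) = √((-565 - 127*(-127 + 42)) + 3359) = √((-565 - 127*(-85)) + 3359) = √((-565 + 10795) + 3359) = √(10230 + 3359) = √13589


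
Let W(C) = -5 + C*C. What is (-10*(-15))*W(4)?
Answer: 1650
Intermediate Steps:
W(C) = -5 + C**2
(-10*(-15))*W(4) = (-10*(-15))*(-5 + 4**2) = 150*(-5 + 16) = 150*11 = 1650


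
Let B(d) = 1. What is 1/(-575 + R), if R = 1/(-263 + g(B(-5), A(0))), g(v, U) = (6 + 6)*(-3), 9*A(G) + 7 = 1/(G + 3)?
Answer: -299/171926 ≈ -0.0017391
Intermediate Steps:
A(G) = -7/9 + 1/(9*(3 + G)) (A(G) = -7/9 + 1/(9*(G + 3)) = -7/9 + 1/(9*(3 + G)))
g(v, U) = -36 (g(v, U) = 12*(-3) = -36)
R = -1/299 (R = 1/(-263 - 36) = 1/(-299) = -1/299 ≈ -0.0033445)
1/(-575 + R) = 1/(-575 - 1/299) = 1/(-171926/299) = -299/171926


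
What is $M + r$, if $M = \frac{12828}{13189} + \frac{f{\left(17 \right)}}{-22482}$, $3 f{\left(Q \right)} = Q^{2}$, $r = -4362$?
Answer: $- \frac{3879335186761}{889545294} \approx -4361.0$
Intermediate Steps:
$f{\left(Q \right)} = \frac{Q^{2}}{3}$
$M = \frac{861385667}{889545294}$ ($M = \frac{12828}{13189} + \frac{\frac{1}{3} \cdot 17^{2}}{-22482} = 12828 \cdot \frac{1}{13189} + \frac{1}{3} \cdot 289 \left(- \frac{1}{22482}\right) = \frac{12828}{13189} + \frac{289}{3} \left(- \frac{1}{22482}\right) = \frac{12828}{13189} - \frac{289}{67446} = \frac{861385667}{889545294} \approx 0.96834$)
$M + r = \frac{861385667}{889545294} - 4362 = - \frac{3879335186761}{889545294}$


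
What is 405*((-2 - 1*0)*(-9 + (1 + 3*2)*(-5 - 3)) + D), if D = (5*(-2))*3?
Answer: 40500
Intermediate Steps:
D = -30 (D = -10*3 = -30)
405*((-2 - 1*0)*(-9 + (1 + 3*2)*(-5 - 3)) + D) = 405*((-2 - 1*0)*(-9 + (1 + 3*2)*(-5 - 3)) - 30) = 405*((-2 + 0)*(-9 + (1 + 6)*(-8)) - 30) = 405*(-2*(-9 + 7*(-8)) - 30) = 405*(-2*(-9 - 56) - 30) = 405*(-2*(-65) - 30) = 405*(130 - 30) = 405*100 = 40500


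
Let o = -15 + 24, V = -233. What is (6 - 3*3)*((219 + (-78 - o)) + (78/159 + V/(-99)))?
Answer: -707527/1749 ≈ -404.53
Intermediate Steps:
o = 9
(6 - 3*3)*((219 + (-78 - o)) + (78/159 + V/(-99))) = (6 - 3*3)*((219 + (-78 - 1*9)) + (78/159 - 233/(-99))) = (6 - 9)*((219 + (-78 - 9)) + (78*(1/159) - 233*(-1/99))) = -3*((219 - 87) + (26/53 + 233/99)) = -3*(132 + 14923/5247) = -3*707527/5247 = -707527/1749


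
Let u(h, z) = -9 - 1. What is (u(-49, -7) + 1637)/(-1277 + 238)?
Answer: -1627/1039 ≈ -1.5659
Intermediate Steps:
u(h, z) = -10
(u(-49, -7) + 1637)/(-1277 + 238) = (-10 + 1637)/(-1277 + 238) = 1627/(-1039) = 1627*(-1/1039) = -1627/1039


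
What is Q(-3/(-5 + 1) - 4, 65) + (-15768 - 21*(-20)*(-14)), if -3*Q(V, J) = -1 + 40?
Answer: -21661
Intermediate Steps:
Q(V, J) = -13 (Q(V, J) = -(-1 + 40)/3 = -⅓*39 = -13)
Q(-3/(-5 + 1) - 4, 65) + (-15768 - 21*(-20)*(-14)) = -13 + (-15768 - 21*(-20)*(-14)) = -13 + (-15768 + 420*(-14)) = -13 + (-15768 - 5880) = -13 - 21648 = -21661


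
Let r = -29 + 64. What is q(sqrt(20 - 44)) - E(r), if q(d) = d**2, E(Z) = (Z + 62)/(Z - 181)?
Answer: -3407/146 ≈ -23.336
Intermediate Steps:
r = 35
E(Z) = (62 + Z)/(-181 + Z)
q(sqrt(20 - 44)) - E(r) = (sqrt(20 - 44))**2 - (62 + 35)/(-181 + 35) = (sqrt(-24))**2 - 97/(-146) = (2*I*sqrt(6))**2 - (-1)*97/146 = -24 - 1*(-97/146) = -24 + 97/146 = -3407/146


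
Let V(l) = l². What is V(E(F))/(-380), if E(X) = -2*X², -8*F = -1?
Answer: -1/389120 ≈ -2.5699e-6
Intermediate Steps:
F = ⅛ (F = -⅛*(-1) = ⅛ ≈ 0.12500)
V(E(F))/(-380) = (-2*(⅛)²)²/(-380) = (-2*1/64)²*(-1/380) = (-1/32)²*(-1/380) = (1/1024)*(-1/380) = -1/389120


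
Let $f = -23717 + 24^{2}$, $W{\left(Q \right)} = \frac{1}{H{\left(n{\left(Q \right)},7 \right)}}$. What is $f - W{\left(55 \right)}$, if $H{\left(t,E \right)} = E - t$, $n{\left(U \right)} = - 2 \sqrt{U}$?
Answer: $- \frac{3957104}{171} - \frac{2 \sqrt{55}}{171} \approx -23141.0$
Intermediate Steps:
$W{\left(Q \right)} = \frac{1}{7 + 2 \sqrt{Q}}$ ($W{\left(Q \right)} = \frac{1}{7 - - 2 \sqrt{Q}} = \frac{1}{7 + 2 \sqrt{Q}}$)
$f = -23141$ ($f = -23717 + 576 = -23141$)
$f - W{\left(55 \right)} = -23141 - \frac{1}{7 + 2 \sqrt{55}}$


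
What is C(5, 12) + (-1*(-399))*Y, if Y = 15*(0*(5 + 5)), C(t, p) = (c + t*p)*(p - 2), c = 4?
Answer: 640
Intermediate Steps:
C(t, p) = (-2 + p)*(4 + p*t) (C(t, p) = (4 + t*p)*(p - 2) = (4 + p*t)*(-2 + p) = (-2 + p)*(4 + p*t))
Y = 0 (Y = 15*(0*10) = 15*0 = 0)
C(5, 12) + (-1*(-399))*Y = (-8 + 4*12 + 5*12² - 2*12*5) - 1*(-399)*0 = (-8 + 48 + 5*144 - 120) + 399*0 = (-8 + 48 + 720 - 120) + 0 = 640 + 0 = 640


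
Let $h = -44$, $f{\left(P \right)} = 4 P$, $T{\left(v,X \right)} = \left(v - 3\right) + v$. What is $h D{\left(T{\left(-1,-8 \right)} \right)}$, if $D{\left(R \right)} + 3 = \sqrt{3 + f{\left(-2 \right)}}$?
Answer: $132 - 44 i \sqrt{5} \approx 132.0 - 98.387 i$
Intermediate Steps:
$T{\left(v,X \right)} = -3 + 2 v$ ($T{\left(v,X \right)} = \left(-3 + v\right) + v = -3 + 2 v$)
$D{\left(R \right)} = -3 + i \sqrt{5}$ ($D{\left(R \right)} = -3 + \sqrt{3 + 4 \left(-2\right)} = -3 + \sqrt{3 - 8} = -3 + \sqrt{-5} = -3 + i \sqrt{5}$)
$h D{\left(T{\left(-1,-8 \right)} \right)} = - 44 \left(-3 + i \sqrt{5}\right) = 132 - 44 i \sqrt{5}$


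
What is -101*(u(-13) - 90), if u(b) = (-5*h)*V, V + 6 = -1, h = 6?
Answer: -12120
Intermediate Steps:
V = -7 (V = -6 - 1 = -7)
u(b) = 210 (u(b) = -5*6*(-7) = -30*(-7) = 210)
-101*(u(-13) - 90) = -101*(210 - 90) = -101*120 = -12120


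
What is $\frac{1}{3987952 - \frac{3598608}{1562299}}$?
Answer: $\frac{1562299}{6230369823040} \approx 2.5076 \cdot 10^{-7}$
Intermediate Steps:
$\frac{1}{3987952 - \frac{3598608}{1562299}} = \frac{1}{\frac{6230369823040}{1562299}} = \frac{1562299}{6230369823040}$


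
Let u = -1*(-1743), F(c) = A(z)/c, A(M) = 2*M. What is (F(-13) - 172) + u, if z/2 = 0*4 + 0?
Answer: 1571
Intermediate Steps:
z = 0 (z = 2*(0*4 + 0) = 2*(0 + 0) = 2*0 = 0)
F(c) = 0 (F(c) = (2*0)/c = 0/c = 0)
u = 1743
(F(-13) - 172) + u = (0 - 172) + 1743 = -172 + 1743 = 1571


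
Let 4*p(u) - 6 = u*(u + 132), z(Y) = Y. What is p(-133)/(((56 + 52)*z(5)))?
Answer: 139/2160 ≈ 0.064352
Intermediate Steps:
p(u) = 3/2 + u*(132 + u)/4 (p(u) = 3/2 + (u*(u + 132))/4 = 3/2 + (u*(132 + u))/4 = 3/2 + u*(132 + u)/4)
p(-133)/(((56 + 52)*z(5))) = (3/2 + 33*(-133) + (¼)*(-133)²)/(((56 + 52)*5)) = (3/2 - 4389 + (¼)*17689)/((108*5)) = (3/2 - 4389 + 17689/4)/540 = (139/4)*(1/540) = 139/2160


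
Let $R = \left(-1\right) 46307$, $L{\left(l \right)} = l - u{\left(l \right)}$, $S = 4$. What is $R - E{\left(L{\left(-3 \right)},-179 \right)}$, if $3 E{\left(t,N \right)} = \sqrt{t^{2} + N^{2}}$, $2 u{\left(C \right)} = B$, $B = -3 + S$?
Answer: $-46307 - \frac{\sqrt{128213}}{6} \approx -46367.0$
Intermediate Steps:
$B = 1$ ($B = -3 + 4 = 1$)
$u{\left(C \right)} = \frac{1}{2}$ ($u{\left(C \right)} = \frac{1}{2} \cdot 1 = \frac{1}{2}$)
$L{\left(l \right)} = - \frac{1}{2} + l$ ($L{\left(l \right)} = l - \frac{1}{2} = - \frac{1}{2} + l$)
$E{\left(t,N \right)} = \frac{\sqrt{N^{2} + t^{2}}}{3}$ ($E{\left(t,N \right)} = \frac{\sqrt{t^{2} + N^{2}}}{3} = \frac{\sqrt{N^{2} + t^{2}}}{3}$)
$R = -46307$
$R - E{\left(L{\left(-3 \right)},-179 \right)} = -46307 - \frac{\sqrt{\left(-179\right)^{2} + \left(- \frac{1}{2} - 3\right)^{2}}}{3} = -46307 - \frac{\sqrt{32041 + \left(- \frac{7}{2}\right)^{2}}}{3} = -46307 - \frac{\sqrt{32041 + \frac{49}{4}}}{3} = -46307 - \frac{\sqrt{\frac{128213}{4}}}{3} = -46307 - \frac{\frac{1}{2} \sqrt{128213}}{3} = -46307 - \frac{\sqrt{128213}}{6}$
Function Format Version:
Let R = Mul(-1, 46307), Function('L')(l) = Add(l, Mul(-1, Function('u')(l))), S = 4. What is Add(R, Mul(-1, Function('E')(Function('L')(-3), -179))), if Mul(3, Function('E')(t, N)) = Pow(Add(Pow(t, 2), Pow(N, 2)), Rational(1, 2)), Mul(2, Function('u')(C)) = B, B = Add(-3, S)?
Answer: Add(-46307, Mul(Rational(-1, 6), Pow(128213, Rational(1, 2)))) ≈ -46367.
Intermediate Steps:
B = 1 (B = Add(-3, 4) = 1)
Function('u')(C) = Rational(1, 2) (Function('u')(C) = Mul(Rational(1, 2), 1) = Rational(1, 2))
Function('L')(l) = Add(Rational(-1, 2), l) (Function('L')(l) = Add(l, Mul(-1, Rational(1, 2))) = Add(l, Rational(-1, 2)) = Add(Rational(-1, 2), l))
Function('E')(t, N) = Mul(Rational(1, 3), Pow(Add(Pow(N, 2), Pow(t, 2)), Rational(1, 2))) (Function('E')(t, N) = Mul(Rational(1, 3), Pow(Add(Pow(t, 2), Pow(N, 2)), Rational(1, 2))) = Mul(Rational(1, 3), Pow(Add(Pow(N, 2), Pow(t, 2)), Rational(1, 2))))
R = -46307
Add(R, Mul(-1, Function('E')(Function('L')(-3), -179))) = Add(-46307, Mul(-1, Mul(Rational(1, 3), Pow(Add(Pow(-179, 2), Pow(Add(Rational(-1, 2), -3), 2)), Rational(1, 2))))) = Add(-46307, Mul(-1, Mul(Rational(1, 3), Pow(Add(32041, Pow(Rational(-7, 2), 2)), Rational(1, 2))))) = Add(-46307, Mul(-1, Mul(Rational(1, 3), Pow(Add(32041, Rational(49, 4)), Rational(1, 2))))) = Add(-46307, Mul(-1, Mul(Rational(1, 3), Pow(Rational(128213, 4), Rational(1, 2))))) = Add(-46307, Mul(-1, Mul(Rational(1, 3), Mul(Rational(1, 2), Pow(128213, Rational(1, 2)))))) = Add(-46307, Mul(-1, Mul(Rational(1, 6), Pow(128213, Rational(1, 2))))) = Add(-46307, Mul(Rational(-1, 6), Pow(128213, Rational(1, 2))))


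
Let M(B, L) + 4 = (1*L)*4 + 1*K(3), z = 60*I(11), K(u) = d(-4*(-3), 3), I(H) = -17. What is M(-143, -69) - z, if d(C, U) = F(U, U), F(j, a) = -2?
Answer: 738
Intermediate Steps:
d(C, U) = -2
K(u) = -2
z = -1020 (z = 60*(-17) = -1020)
M(B, L) = -6 + 4*L (M(B, L) = -4 + ((1*L)*4 + 1*(-2)) = -4 + (L*4 - 2) = -4 + (4*L - 2) = -4 + (-2 + 4*L) = -6 + 4*L)
M(-143, -69) - z = (-6 + 4*(-69)) - 1*(-1020) = (-6 - 276) + 1020 = -282 + 1020 = 738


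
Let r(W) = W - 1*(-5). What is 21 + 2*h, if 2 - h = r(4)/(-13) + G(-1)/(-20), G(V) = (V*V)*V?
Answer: 3417/130 ≈ 26.285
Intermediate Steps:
r(W) = 5 + W (r(W) = W + 5 = 5 + W)
G(V) = V³ (G(V) = V²*V = V³)
h = 687/260 (h = 2 - ((5 + 4)/(-13) + (-1)³/(-20)) = 2 - (9*(-1/13) - 1*(-1/20)) = 2 - (-9/13 + 1/20) = 2 - 1*(-167/260) = 2 + 167/260 = 687/260 ≈ 2.6423)
21 + 2*h = 21 + 2*(687/260) = 21 + 687/130 = 3417/130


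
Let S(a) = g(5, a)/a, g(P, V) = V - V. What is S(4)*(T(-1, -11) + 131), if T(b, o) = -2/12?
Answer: 0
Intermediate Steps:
g(P, V) = 0
S(a) = 0 (S(a) = 0/a = 0)
T(b, o) = -1/6 (T(b, o) = -2*1/12 = -1/6)
S(4)*(T(-1, -11) + 131) = 0*(-1/6 + 131) = 0*(785/6) = 0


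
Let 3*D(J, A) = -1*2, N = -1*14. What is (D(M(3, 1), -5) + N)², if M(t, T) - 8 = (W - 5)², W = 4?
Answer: 1936/9 ≈ 215.11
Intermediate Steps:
N = -14
M(t, T) = 9 (M(t, T) = 8 + (4 - 5)² = 8 + (-1)² = 8 + 1 = 9)
D(J, A) = -⅔ (D(J, A) = (-1*2)/3 = (⅓)*(-2) = -⅔)
(D(M(3, 1), -5) + N)² = (-⅔ - 14)² = (-44/3)² = 1936/9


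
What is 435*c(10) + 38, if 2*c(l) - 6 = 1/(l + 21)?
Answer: 83701/62 ≈ 1350.0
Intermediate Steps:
c(l) = 3 + 1/(2*(21 + l)) (c(l) = 3 + 1/(2*(l + 21)) = 3 + 1/(2*(21 + l)))
435*c(10) + 38 = 435*((127 + 6*10)/(2*(21 + 10))) + 38 = 435*((1/2)*(127 + 60)/31) + 38 = 435*((1/2)*(1/31)*187) + 38 = 435*(187/62) + 38 = 81345/62 + 38 = 83701/62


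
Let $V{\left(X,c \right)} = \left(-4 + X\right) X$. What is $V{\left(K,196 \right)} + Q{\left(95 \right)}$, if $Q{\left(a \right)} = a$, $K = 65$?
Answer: $4060$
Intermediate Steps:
$V{\left(X,c \right)} = X \left(-4 + X\right)$
$V{\left(K,196 \right)} + Q{\left(95 \right)} = 65 \left(-4 + 65\right) + 95 = 65 \cdot 61 + 95 = 3965 + 95 = 4060$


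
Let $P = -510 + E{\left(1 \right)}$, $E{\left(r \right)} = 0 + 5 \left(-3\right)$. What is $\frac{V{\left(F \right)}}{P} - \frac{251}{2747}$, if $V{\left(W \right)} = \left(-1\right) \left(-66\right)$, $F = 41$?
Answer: $- \frac{104359}{480725} \approx -0.21709$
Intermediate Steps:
$E{\left(r \right)} = -15$ ($E{\left(r \right)} = 0 - 15 = -15$)
$V{\left(W \right)} = 66$
$P = -525$ ($P = -510 - 15 = -525$)
$\frac{V{\left(F \right)}}{P} - \frac{251}{2747} = \frac{66}{-525} - \frac{251}{2747} = 66 \left(- \frac{1}{525}\right) - \frac{251}{2747} = - \frac{22}{175} - \frac{251}{2747} = - \frac{104359}{480725}$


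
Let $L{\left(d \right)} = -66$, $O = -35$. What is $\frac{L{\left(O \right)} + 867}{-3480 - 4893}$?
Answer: $- \frac{267}{2791} \approx -0.095665$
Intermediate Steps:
$\frac{L{\left(O \right)} + 867}{-3480 - 4893} = \frac{-66 + 867}{-3480 - 4893} = \frac{801}{-8373} = 801 \left(- \frac{1}{8373}\right) = - \frac{267}{2791}$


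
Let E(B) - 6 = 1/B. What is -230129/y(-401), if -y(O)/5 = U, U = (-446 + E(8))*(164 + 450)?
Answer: -54148/317745 ≈ -0.17041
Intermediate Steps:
E(B) = 6 + 1/B
U = -1080333/4 (U = (-446 + (6 + 1/8))*(164 + 450) = (-446 + (6 + ⅛))*614 = (-446 + 49/8)*614 = -3519/8*614 = -1080333/4 ≈ -2.7008e+5)
y(O) = 5401665/4 (y(O) = -5*(-1080333/4) = 5401665/4)
-230129/y(-401) = -230129/5401665/4 = -230129*4/5401665 = -54148/317745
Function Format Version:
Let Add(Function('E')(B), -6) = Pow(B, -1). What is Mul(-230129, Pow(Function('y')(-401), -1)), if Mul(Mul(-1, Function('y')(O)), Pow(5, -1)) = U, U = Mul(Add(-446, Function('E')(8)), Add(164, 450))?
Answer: Rational(-54148, 317745) ≈ -0.17041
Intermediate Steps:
Function('E')(B) = Add(6, Pow(B, -1))
U = Rational(-1080333, 4) (U = Mul(Add(-446, Add(6, Pow(8, -1))), Add(164, 450)) = Mul(Add(-446, Add(6, Rational(1, 8))), 614) = Mul(Add(-446, Rational(49, 8)), 614) = Mul(Rational(-3519, 8), 614) = Rational(-1080333, 4) ≈ -2.7008e+5)
Function('y')(O) = Rational(5401665, 4) (Function('y')(O) = Mul(-5, Rational(-1080333, 4)) = Rational(5401665, 4))
Mul(-230129, Pow(Function('y')(-401), -1)) = Mul(-230129, Pow(Rational(5401665, 4), -1)) = Mul(-230129, Rational(4, 5401665)) = Rational(-54148, 317745)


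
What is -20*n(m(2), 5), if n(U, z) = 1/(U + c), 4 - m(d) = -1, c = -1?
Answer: -5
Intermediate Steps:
m(d) = 5 (m(d) = 4 - 1*(-1) = 4 + 1 = 5)
n(U, z) = 1/(-1 + U) (n(U, z) = 1/(U - 1) = 1/(-1 + U))
-20*n(m(2), 5) = -20/(-1 + 5) = -20/4 = -20*¼ = -5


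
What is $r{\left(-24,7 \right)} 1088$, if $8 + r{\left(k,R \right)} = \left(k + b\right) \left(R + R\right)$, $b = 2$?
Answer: $-343808$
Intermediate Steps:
$r{\left(k,R \right)} = -8 + 2 R \left(2 + k\right)$ ($r{\left(k,R \right)} = -8 + \left(k + 2\right) \left(R + R\right) = -8 + \left(2 + k\right) 2 R = -8 + 2 R \left(2 + k\right)$)
$r{\left(-24,7 \right)} 1088 = \left(-8 + 4 \cdot 7 + 2 \cdot 7 \left(-24\right)\right) 1088 = \left(-8 + 28 - 336\right) 1088 = \left(-316\right) 1088 = -343808$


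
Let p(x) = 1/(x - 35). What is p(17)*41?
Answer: -41/18 ≈ -2.2778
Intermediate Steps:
p(x) = 1/(-35 + x)
p(17)*41 = 41/(-35 + 17) = 41/(-18) = -1/18*41 = -41/18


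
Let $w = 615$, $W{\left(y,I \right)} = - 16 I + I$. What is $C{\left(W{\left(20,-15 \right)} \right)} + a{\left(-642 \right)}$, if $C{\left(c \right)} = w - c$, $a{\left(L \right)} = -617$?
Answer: $-227$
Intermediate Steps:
$W{\left(y,I \right)} = - 15 I$
$C{\left(c \right)} = 615 - c$
$C{\left(W{\left(20,-15 \right)} \right)} + a{\left(-642 \right)} = \left(615 - \left(-15\right) \left(-15\right)\right) - 617 = \left(615 - 225\right) - 617 = 390 - 617 = -227$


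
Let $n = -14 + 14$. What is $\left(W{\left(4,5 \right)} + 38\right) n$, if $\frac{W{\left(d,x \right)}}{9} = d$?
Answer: $0$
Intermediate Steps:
$n = 0$
$W{\left(d,x \right)} = 9 d$
$\left(W{\left(4,5 \right)} + 38\right) n = \left(9 \cdot 4 + 38\right) 0 = \left(36 + 38\right) 0 = 74 \cdot 0 = 0$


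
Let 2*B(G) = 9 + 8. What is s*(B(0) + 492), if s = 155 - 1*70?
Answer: 85085/2 ≈ 42543.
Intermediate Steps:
B(G) = 17/2 (B(G) = (9 + 8)/2 = (½)*17 = 17/2)
s = 85 (s = 155 - 70 = 85)
s*(B(0) + 492) = 85*(17/2 + 492) = 85*(1001/2) = 85085/2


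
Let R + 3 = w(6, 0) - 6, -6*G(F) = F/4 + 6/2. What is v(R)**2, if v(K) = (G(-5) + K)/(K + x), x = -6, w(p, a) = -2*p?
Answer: 261121/419904 ≈ 0.62186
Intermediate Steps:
G(F) = -1/2 - F/24 (G(F) = -(F/4 + 6/2)/6 = -(F*(1/4) + 6*(1/2))/6 = -(F/4 + 3)/6 = -(3 + F/4)/6 = -1/2 - F/24)
R = -21 (R = -3 + (-2*6 - 6) = -3 + (-12 - 6) = -3 - 18 = -21)
v(K) = (-7/24 + K)/(-6 + K) (v(K) = ((-1/2 - 1/24*(-5)) + K)/(K - 6) = ((-1/2 + 5/24) + K)/(-6 + K) = (-7/24 + K)/(-6 + K))
v(R)**2 = ((-7/24 - 21)/(-6 - 21))**2 = (-511/24/(-27))**2 = (-1/27*(-511/24))**2 = (511/648)**2 = 261121/419904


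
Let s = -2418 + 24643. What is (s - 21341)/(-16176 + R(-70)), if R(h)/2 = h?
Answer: -221/4079 ≈ -0.054180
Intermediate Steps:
R(h) = 2*h
s = 22225
(s - 21341)/(-16176 + R(-70)) = (22225 - 21341)/(-16176 + 2*(-70)) = 884/(-16176 - 140) = 884/(-16316) = 884*(-1/16316) = -221/4079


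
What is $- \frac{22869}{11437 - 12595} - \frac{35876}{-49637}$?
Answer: $\frac{392230987}{19159882} \approx 20.471$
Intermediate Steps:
$- \frac{22869}{11437 - 12595} - \frac{35876}{-49637} = - \frac{22869}{-1158} - - \frac{35876}{49637} = \left(-22869\right) \left(- \frac{1}{1158}\right) + \frac{35876}{49637} = \frac{7623}{386} + \frac{35876}{49637} = \frac{392230987}{19159882}$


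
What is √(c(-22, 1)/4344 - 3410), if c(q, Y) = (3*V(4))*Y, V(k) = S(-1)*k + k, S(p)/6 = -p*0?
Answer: I*√446859678/362 ≈ 58.395*I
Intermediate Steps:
S(p) = 0 (S(p) = 6*(-p*0) = 6*0 = 0)
V(k) = k (V(k) = 0*k + k = 0 + k = k)
c(q, Y) = 12*Y (c(q, Y) = (3*4)*Y = 12*Y)
√(c(-22, 1)/4344 - 3410) = √((12*1)/4344 - 3410) = √(12*(1/4344) - 3410) = √(1/362 - 3410) = √(-1234419/362) = I*√446859678/362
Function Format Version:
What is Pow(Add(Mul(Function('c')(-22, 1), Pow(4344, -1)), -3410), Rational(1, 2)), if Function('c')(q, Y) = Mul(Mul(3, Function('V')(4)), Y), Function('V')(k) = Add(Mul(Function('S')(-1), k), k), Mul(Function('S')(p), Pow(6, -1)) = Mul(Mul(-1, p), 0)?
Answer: Mul(Rational(1, 362), I, Pow(446859678, Rational(1, 2))) ≈ Mul(58.395, I)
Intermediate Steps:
Function('S')(p) = 0 (Function('S')(p) = Mul(6, Mul(Mul(-1, p), 0)) = Mul(6, 0) = 0)
Function('V')(k) = k (Function('V')(k) = Add(Mul(0, k), k) = Add(0, k) = k)
Function('c')(q, Y) = Mul(12, Y) (Function('c')(q, Y) = Mul(Mul(3, 4), Y) = Mul(12, Y))
Pow(Add(Mul(Function('c')(-22, 1), Pow(4344, -1)), -3410), Rational(1, 2)) = Pow(Add(Mul(Mul(12, 1), Pow(4344, -1)), -3410), Rational(1, 2)) = Pow(Add(Mul(12, Rational(1, 4344)), -3410), Rational(1, 2)) = Pow(Add(Rational(1, 362), -3410), Rational(1, 2)) = Pow(Rational(-1234419, 362), Rational(1, 2)) = Mul(Rational(1, 362), I, Pow(446859678, Rational(1, 2)))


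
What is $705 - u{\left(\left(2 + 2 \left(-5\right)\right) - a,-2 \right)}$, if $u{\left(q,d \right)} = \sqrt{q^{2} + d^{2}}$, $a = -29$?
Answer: $705 - \sqrt{445} \approx 683.91$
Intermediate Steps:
$u{\left(q,d \right)} = \sqrt{d^{2} + q^{2}}$
$705 - u{\left(\left(2 + 2 \left(-5\right)\right) - a,-2 \right)} = 705 - \sqrt{\left(-2\right)^{2} + \left(\left(2 + 2 \left(-5\right)\right) - -29\right)^{2}} = 705 - \sqrt{4 + \left(\left(2 - 10\right) + 29\right)^{2}} = 705 - \sqrt{4 + \left(-8 + 29\right)^{2}} = 705 - \sqrt{4 + 21^{2}} = 705 - \sqrt{4 + 441} = 705 - \sqrt{445}$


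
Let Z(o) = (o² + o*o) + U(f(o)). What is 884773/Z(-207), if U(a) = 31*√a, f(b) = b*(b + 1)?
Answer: 183148011/17640503 - 27427963*√4738/2434389414 ≈ 9.6067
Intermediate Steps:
f(b) = b*(1 + b)
Z(o) = 2*o² + 31*√(o*(1 + o)) (Z(o) = (o² + o*o) + 31*√(o*(1 + o)) = (o² + o²) + 31*√(o*(1 + o)) = 2*o² + 31*√(o*(1 + o)))
884773/Z(-207) = 884773/(2*(-207)² + 31*√(-207*(1 - 207))) = 884773/(2*42849 + 31*√(-207*(-206))) = 884773/(85698 + 31*√42642) = 884773/(85698 + 31*(3*√4738)) = 884773/(85698 + 93*√4738)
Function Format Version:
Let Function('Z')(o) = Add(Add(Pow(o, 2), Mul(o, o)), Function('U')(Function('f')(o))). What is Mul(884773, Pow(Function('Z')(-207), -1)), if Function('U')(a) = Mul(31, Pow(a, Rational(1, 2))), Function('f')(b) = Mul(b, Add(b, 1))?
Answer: Add(Rational(183148011, 17640503), Mul(Rational(-27427963, 2434389414), Pow(4738, Rational(1, 2)))) ≈ 9.6067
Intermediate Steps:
Function('f')(b) = Mul(b, Add(1, b))
Function('Z')(o) = Add(Mul(2, Pow(o, 2)), Mul(31, Pow(Mul(o, Add(1, o)), Rational(1, 2)))) (Function('Z')(o) = Add(Add(Pow(o, 2), Mul(o, o)), Mul(31, Pow(Mul(o, Add(1, o)), Rational(1, 2)))) = Add(Add(Pow(o, 2), Pow(o, 2)), Mul(31, Pow(Mul(o, Add(1, o)), Rational(1, 2)))) = Add(Mul(2, Pow(o, 2)), Mul(31, Pow(Mul(o, Add(1, o)), Rational(1, 2)))))
Mul(884773, Pow(Function('Z')(-207), -1)) = Mul(884773, Pow(Add(Mul(2, Pow(-207, 2)), Mul(31, Pow(Mul(-207, Add(1, -207)), Rational(1, 2)))), -1)) = Mul(884773, Pow(Add(Mul(2, 42849), Mul(31, Pow(Mul(-207, -206), Rational(1, 2)))), -1)) = Mul(884773, Pow(Add(85698, Mul(31, Pow(42642, Rational(1, 2)))), -1)) = Mul(884773, Pow(Add(85698, Mul(31, Mul(3, Pow(4738, Rational(1, 2))))), -1)) = Mul(884773, Pow(Add(85698, Mul(93, Pow(4738, Rational(1, 2)))), -1))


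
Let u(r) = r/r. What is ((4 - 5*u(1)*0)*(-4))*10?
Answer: -160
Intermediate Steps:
u(r) = 1
((4 - 5*u(1)*0)*(-4))*10 = ((4 - 5*1*0)*(-4))*10 = ((4 - 5*0)*(-4))*10 = ((4 + 0)*(-4))*10 = (4*(-4))*10 = -16*10 = -160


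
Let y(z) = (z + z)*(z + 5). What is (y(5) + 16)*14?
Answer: 1624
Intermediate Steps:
y(z) = 2*z*(5 + z) (y(z) = (2*z)*(5 + z) = 2*z*(5 + z))
(y(5) + 16)*14 = (2*5*(5 + 5) + 16)*14 = (2*5*10 + 16)*14 = (100 + 16)*14 = 116*14 = 1624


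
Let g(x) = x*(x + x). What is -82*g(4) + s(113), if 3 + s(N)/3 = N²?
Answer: 35674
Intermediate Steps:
g(x) = 2*x² (g(x) = x*(2*x) = 2*x²)
s(N) = -9 + 3*N²
-82*g(4) + s(113) = -164*4² + (-9 + 3*113²) = -164*16 + (-9 + 3*12769) = -82*32 + (-9 + 38307) = -2624 + 38298 = 35674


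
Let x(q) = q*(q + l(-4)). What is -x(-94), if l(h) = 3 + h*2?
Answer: -9306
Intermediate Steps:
l(h) = 3 + 2*h
x(q) = q*(-5 + q) (x(q) = q*(q + (3 + 2*(-4))) = q*(q + (3 - 8)) = q*(q - 5) = q*(-5 + q))
-x(-94) = -(-94)*(-5 - 94) = -(-94)*(-99) = -1*9306 = -9306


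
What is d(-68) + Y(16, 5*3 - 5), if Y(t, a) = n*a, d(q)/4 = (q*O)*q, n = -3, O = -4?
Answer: -74014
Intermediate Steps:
d(q) = -16*q**2 (d(q) = 4*((q*(-4))*q) = 4*((-4*q)*q) = 4*(-4*q**2) = -16*q**2)
Y(t, a) = -3*a
d(-68) + Y(16, 5*3 - 5) = -16*(-68)**2 - 3*(5*3 - 5) = -16*4624 - 3*(15 - 5) = -73984 - 3*10 = -73984 - 30 = -74014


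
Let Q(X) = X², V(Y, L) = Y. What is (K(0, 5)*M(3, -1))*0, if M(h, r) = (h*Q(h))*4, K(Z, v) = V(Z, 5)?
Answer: 0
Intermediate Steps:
K(Z, v) = Z
M(h, r) = 4*h³ (M(h, r) = (h*h²)*4 = h³*4 = 4*h³)
(K(0, 5)*M(3, -1))*0 = (0*(4*3³))*0 = (0*(4*27))*0 = (0*108)*0 = 0*0 = 0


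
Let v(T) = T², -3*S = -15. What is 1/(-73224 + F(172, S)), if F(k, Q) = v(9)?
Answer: -1/73143 ≈ -1.3672e-5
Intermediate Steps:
S = 5 (S = -⅓*(-15) = 5)
F(k, Q) = 81 (F(k, Q) = 9² = 81)
1/(-73224 + F(172, S)) = 1/(-73224 + 81) = 1/(-73143) = -1/73143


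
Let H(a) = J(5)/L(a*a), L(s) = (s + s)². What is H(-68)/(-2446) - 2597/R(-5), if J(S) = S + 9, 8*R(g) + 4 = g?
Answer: 2173121636360129/941379222528 ≈ 2308.4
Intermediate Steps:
R(g) = -½ + g/8
J(S) = 9 + S
L(s) = 4*s² (L(s) = (2*s)² = 4*s²)
H(a) = 7/(2*a⁴) (H(a) = (9 + 5)/((4*(a*a)²)) = 14/((4*(a²)²)) = 14/((4*a⁴)) = 14*(1/(4*a⁴)) = 7/(2*a⁴))
H(-68)/(-2446) - 2597/R(-5) = ((7/2)/(-68)⁴)/(-2446) - 2597/(-½ + (⅛)*(-5)) = ((7/2)*(1/21381376))*(-1/2446) - 2597/(-½ - 5/8) = (7/42762752)*(-1/2446) - 2597/(-9/8) = -7/104597691392 - 2597*(-8/9) = -7/104597691392 + 20776/9 = 2173121636360129/941379222528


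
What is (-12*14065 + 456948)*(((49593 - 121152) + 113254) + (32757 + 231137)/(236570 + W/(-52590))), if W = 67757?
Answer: 149486448796726581960/12441148543 ≈ 1.2015e+10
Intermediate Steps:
(-12*14065 + 456948)*(((49593 - 121152) + 113254) + (32757 + 231137)/(236570 + W/(-52590))) = (-12*14065 + 456948)*(((49593 - 121152) + 113254) + (32757 + 231137)/(236570 + 67757/(-52590))) = (-168780 + 456948)*((-71559 + 113254) + 263894/(236570 + 67757*(-1/52590))) = 288168*(41695 + 263894/(236570 - 67757/52590)) = 288168*(41695 + 263894/(12441148543/52590)) = 288168*(41695 + 263894*(52590/12441148543)) = 288168*(41695 + 13878185460/12441148543) = 288168*(518747566685845/12441148543) = 149486448796726581960/12441148543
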